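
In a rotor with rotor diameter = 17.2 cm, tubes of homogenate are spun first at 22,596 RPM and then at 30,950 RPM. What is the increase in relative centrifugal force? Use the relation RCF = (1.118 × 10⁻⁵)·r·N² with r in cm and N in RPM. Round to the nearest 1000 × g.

r = 17.2 / 2 = 8.6 cm
RCF₁ = 1.118 × 10⁻⁵ × 8.6 × (22596)² = 1.118 × 10⁻⁵ × 8.6 × 510,579,216 ≈ 49,091.2 × g
RCF₂ = 1.118 × 10⁻⁵ × 8.6 × (30950)² = 1.118 × 10⁻⁵ × 8.6 × 957,902,500 ≈ 92,100.4 × g
Increase = 92,100.4 − 49,091.2 = 43,009.2

≈ 43000 × g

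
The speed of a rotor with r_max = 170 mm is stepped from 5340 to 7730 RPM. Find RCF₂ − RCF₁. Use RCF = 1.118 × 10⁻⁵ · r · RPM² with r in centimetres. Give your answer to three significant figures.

5940 × g

r = 170 mm = 17.0 cm
RCF₁ = 1.118 × 10⁻⁵ × 17 × (5340)² = 1.118 × 10⁻⁵ × 17 × 28,515,600 ≈ 5,419.7 × g
RCF₂ = 1.118 × 10⁻⁵ × 17 × (7730)² = 1.118 × 10⁻⁵ × 17 × 59,752,900 ≈ 11,356.6 × g
Increase = 11,356.6 − 5,419.7 = 5,936.9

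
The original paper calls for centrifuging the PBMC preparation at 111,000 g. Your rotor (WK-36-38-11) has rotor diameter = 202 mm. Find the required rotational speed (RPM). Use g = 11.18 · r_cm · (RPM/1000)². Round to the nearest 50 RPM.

≈ 31350 RPM

r = 202 mm / 2 = 101 mm = 10.1 cm
RCF = 11.18 × r × (N/1000)²
111,000 = 11.18 × 10.1 × (N/1000)²
(N/1000)² = 111,000 / 112.918 = 983.0142
N = 1000 × √983.0142 ≈ 31,353.1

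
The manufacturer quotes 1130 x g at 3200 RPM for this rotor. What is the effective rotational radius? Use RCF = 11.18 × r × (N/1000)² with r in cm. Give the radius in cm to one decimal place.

≈ 9.9 cm

RCF = 11.18 × r × (N/1000)²
1130 = 11.18 × r × (3.2)²
r = 1130 / (11.18 × 10.24) = 1130 / 114.4832 ≈ 9.870 cm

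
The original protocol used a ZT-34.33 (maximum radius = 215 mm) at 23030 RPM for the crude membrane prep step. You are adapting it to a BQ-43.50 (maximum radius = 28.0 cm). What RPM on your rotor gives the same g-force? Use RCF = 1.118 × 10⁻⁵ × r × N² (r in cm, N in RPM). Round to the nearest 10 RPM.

Original rotor: r = 215 mm = 21.5 cm
RCF_original = 1.118 × 10⁻⁵ × 21.5 × (23030)² = 1.118 × 10⁻⁵ × 21.5 × 530,380,900 ≈ 127,487.7 × g
127,487.7 = 1.118 × 10⁻⁵ × 28 × N²
N² = 127,487.7 / (31.304 × 10⁻⁵) = 407,256,900
N ≈ √407,256,900 ≈ 20,180.6

≈ 20180 RPM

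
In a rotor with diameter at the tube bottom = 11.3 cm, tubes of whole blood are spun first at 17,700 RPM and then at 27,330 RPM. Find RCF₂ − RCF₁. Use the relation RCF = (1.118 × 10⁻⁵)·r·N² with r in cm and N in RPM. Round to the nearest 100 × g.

27400 × g

r = 11.3 / 2 = 5.65 cm
RCF₁ = 1.118 × 10⁻⁵ × 5.65 × (17700)² = 1.118 × 10⁻⁵ × 5.65 × 313,290,000 ≈ 19,789.6 × g
RCF₂ = 1.118 × 10⁻⁵ × 5.65 × (27330)² = 1.118 × 10⁻⁵ × 5.65 × 746,928,900 ≈ 47,181.3 × g
Increase = 47,181.3 − 19,789.6 = 27,391.7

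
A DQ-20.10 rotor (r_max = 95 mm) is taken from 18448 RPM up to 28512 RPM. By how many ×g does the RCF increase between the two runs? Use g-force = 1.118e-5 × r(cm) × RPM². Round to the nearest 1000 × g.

50000 ×g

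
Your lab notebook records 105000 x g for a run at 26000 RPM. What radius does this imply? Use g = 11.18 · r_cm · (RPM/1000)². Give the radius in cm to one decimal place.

≈ 13.9 cm

105000 = 11.18 × r × (26)²
r = 105000 / (11.18 × 676) = 105000 / 7557.68 ≈ 13.893 cm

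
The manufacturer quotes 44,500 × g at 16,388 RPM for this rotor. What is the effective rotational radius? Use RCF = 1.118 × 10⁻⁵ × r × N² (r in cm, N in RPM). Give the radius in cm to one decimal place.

RCF = 1.118 × 10⁻⁵ × r × N²
44500 = 1.118 × 10⁻⁵ × r × (16388)²
r = 44500 / (1.118 × 10⁻⁵ × 268,566,544) = 44500 / 3002.574 ≈ 14.821 cm

≈ 14.8 cm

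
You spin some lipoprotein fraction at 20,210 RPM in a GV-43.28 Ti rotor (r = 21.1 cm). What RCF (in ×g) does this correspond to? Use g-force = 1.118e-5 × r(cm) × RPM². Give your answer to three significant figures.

≈ 96400 ×g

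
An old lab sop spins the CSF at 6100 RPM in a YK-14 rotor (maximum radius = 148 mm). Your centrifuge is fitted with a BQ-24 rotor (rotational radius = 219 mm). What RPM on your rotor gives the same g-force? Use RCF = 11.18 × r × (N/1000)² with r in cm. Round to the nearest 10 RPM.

5010 RPM

Original rotor: r = 148 mm = 14.8 cm
RCF = 11.18 × r × (N/1000)²
RCF_original = 11.18 × 14.8 × (6.1)² = 11.18 × 14.8 × 37.21 ≈ 6,156.9 × g
Your rotor: r = 219 mm = 21.9 cm
6,156.9 = 11.18 × 21.9 × (N/1000)²
(N/1000)² = 6,156.9 / 244.842 = 25.14642
N = 1000 × √25.14642 ≈ 5,014.6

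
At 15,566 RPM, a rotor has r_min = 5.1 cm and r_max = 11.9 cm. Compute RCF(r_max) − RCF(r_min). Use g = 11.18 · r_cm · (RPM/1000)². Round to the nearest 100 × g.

18400 g

ΔRCF = 11.18 × (r_max − r_min) × (N/1000)² = 11.18 × 6.8 × 242.300356 ≈ 18,420.6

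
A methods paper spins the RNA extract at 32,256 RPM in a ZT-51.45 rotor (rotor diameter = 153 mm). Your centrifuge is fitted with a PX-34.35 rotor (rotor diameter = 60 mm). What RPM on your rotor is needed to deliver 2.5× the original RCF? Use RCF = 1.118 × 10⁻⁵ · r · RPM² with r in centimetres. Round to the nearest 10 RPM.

Original rotor: r = 153 mm / 2 = 76.5 mm = 7.65 cm
RCF = 1.118 × 10⁻⁵ × r × N²
RCF_original = 1.118 × 10⁻⁵ × 7.65 × (32256)² = 1.118 × 10⁻⁵ × 7.65 × 1,040,449,536 ≈ 88,986.5 × g
Target RCF = 2.5 × 88,986.5 ≈ 222,466.2 × g
Your rotor: r = 60 mm / 2 = 30 mm = 3 cm
222,466.2 = 1.118 × 10⁻⁵ × 3 × N²
N² = 222,466.2 / (3.354 × 10⁻⁵) = 6,632,862,254
N ≈ √6,632,862,254 ≈ 81,442.4

≈ 81440 RPM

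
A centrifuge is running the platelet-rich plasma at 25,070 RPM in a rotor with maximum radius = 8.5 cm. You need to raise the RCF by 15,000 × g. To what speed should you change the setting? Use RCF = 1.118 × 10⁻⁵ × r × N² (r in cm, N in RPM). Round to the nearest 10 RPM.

Current RCF = 1.118 × 10⁻⁵ × 8.5 × (25070)² = 1.118 × 10⁻⁵ × 8.5 × 628,504,900 ≈ 59,726.8 × g
Target RCF = 59,726.8 + 15,000 = 74,726.8 × g
N² = 74,726.8 / (9.503 × 10⁻⁵) = 786,349,574
N ≈ √786,349,574 ≈ 28,041.9

N₂ ≈ 28040 RPM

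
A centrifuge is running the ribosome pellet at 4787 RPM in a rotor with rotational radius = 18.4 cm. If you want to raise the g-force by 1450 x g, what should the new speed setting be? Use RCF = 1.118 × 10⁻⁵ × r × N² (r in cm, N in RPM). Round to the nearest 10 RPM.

N₂ ≈ 5470 RPM

Current RCF = 1.118 × 10⁻⁵ × 18.4 × (4787)² = 1.118 × 10⁻⁵ × 18.4 × 22,915,369 ≈ 4,714 × g
Target RCF = 4,714 + 1,450 = 6,164 × g
N² = 6,164 / (20.5712 × 10⁻⁵) = 29,964,222
N ≈ √29,964,222 ≈ 5,474.0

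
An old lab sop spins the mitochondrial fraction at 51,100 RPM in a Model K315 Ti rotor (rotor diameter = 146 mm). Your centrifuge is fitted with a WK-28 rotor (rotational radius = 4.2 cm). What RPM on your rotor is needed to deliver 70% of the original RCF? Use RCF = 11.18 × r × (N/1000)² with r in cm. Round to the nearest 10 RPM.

56360 RPM

Original rotor: r = 146 mm / 2 = 73 mm = 7.3 cm
RCF_original = 11.18 × 7.3 × (51.1)² = 11.18 × 7.3 × 2,611.21 ≈ 213,111.3 × g
Target RCF = 0.7 × 213,111.3 ≈ 149,177.9 × g
149,177.9 = 11.18 × 4.2 × (N/1000)²
(N/1000)² = 149,177.9 / 46.956 = 3176.972
N = 1000 × √3176.972 ≈ 56,364.6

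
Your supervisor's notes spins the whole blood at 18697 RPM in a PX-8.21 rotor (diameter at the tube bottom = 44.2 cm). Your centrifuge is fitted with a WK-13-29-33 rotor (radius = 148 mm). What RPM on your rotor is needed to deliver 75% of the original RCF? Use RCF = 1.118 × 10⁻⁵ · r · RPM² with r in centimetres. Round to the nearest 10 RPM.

19790 RPM

Original rotor: r = 44.2 / 2 = 22.1 cm
RCF = 1.118 × 10⁻⁵ × r × N²
RCF_original = 1.118 × 10⁻⁵ × 22.1 × (18697)² = 1.118 × 10⁻⁵ × 22.1 × 349,577,809 ≈ 86,373 × g
Target RCF = 0.75 × 86,373 ≈ 64,779.8 × g
Your rotor: r = 148 mm = 14.8 cm
64,779.8 = 1.118 × 10⁻⁵ × 14.8 × N²
N² = 64,779.8 / (16.5464 × 10⁻⁵) = 391,503,892
N ≈ √391,503,892 ≈ 19,786.5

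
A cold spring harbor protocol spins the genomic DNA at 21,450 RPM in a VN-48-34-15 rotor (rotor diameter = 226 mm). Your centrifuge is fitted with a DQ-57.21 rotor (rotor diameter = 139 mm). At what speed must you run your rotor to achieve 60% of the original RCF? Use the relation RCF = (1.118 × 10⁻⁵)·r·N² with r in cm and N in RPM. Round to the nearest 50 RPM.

Original rotor: r = 226 mm / 2 = 113 mm = 11.3 cm
RCF_original = 1.118 × 10⁻⁵ × 11.3 × (21450)² = 1.118 × 10⁻⁵ × 11.3 × 460,102,500 ≈ 58,126.6 × g
Target RCF = 0.6 × 58,126.6 ≈ 34,876 × g
Your rotor: r = 139 mm / 2 = 69.5 mm = 6.95 cm
34,876 = 1.118 × 10⁻⁵ × 6.95 × N²
N² = 34,876 / (7.7701 × 10⁻⁵) = 448,848,792
N ≈ √448,848,792 ≈ 21,186.1

≈ 21200 RPM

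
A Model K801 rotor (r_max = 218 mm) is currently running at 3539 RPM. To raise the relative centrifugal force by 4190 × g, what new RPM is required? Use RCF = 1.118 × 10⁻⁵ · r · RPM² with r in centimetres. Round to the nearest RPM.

r = 218 mm = 21.8 cm
Current RCF = 1.118 × 10⁻⁵ × 21.8 × (3539)² = 1.118 × 10⁻⁵ × 21.8 × 12,524,521 ≈ 3,052.5 × g
Target RCF = 3,052.5 + 4,190 = 7,242.5 × g
N² = 7,242.5 / (24.3724 × 10⁻⁵) = 29,715,990
N ≈ √29,715,990 ≈ 5,451.2

N₂ ≈ 5451 RPM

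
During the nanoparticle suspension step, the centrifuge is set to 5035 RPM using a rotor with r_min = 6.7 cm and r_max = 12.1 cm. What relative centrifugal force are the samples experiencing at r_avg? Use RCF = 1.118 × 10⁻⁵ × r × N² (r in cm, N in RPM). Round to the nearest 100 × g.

RCF ≈ 2700 × g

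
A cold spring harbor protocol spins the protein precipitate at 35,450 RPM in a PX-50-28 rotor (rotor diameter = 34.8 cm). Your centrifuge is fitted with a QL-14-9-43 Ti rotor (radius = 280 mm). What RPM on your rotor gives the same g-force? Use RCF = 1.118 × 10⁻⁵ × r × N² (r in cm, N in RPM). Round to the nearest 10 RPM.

≈ 27950 RPM

Original rotor: r = 34.8 / 2 = 17.4 cm
RCF_original = 1.118 × 10⁻⁵ × 17.4 × (35450)² = 1.118 × 10⁻⁵ × 17.4 × 1,256,702,500 ≈ 244,468.9 × g
Your rotor: r = 280 mm = 28.0 cm
244,468.9 = 1.118 × 10⁻⁵ × 28 × N²
N² = 244,468.9 / (31.304 × 10⁻⁵) = 780,950,997
N ≈ √780,950,997 ≈ 27,945.5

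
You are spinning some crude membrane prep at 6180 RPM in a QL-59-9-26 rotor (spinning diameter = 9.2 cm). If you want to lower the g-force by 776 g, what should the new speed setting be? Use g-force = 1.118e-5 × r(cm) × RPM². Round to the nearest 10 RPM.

r = 9.2 / 2 = 4.6 cm
Current RCF = 1.118 × 10⁻⁵ × 4.6 × (6180)² = 1.118 × 10⁻⁵ × 4.6 × 38,192,400 ≈ 1,964.2 × g
Target RCF = 1,964.2 − 776 = 1,188.2 × g
N² = 1,188.2 / (5.1428 × 10⁻⁵) = 23,104,146
N ≈ √23,104,146 ≈ 4,806.7

N₂ ≈ 4810 RPM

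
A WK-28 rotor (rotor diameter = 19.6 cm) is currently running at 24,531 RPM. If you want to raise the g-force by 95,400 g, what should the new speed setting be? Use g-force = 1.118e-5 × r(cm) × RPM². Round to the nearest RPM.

N₂ ≈ 38373 RPM

r = 19.6 / 2 = 9.8 cm
Current RCF = 1.118 × 10⁻⁵ × 9.8 × (24531)² = 1.118 × 10⁻⁵ × 9.8 × 601,769,961 ≈ 65,932.3 × g
Target RCF = 65,932.3 + 95,400 = 161,332.3 × g
N² = 161,332.3 / (10.9564 × 10⁻⁵) = 1,472,493,702
N ≈ √1,472,493,702 ≈ 38,373.1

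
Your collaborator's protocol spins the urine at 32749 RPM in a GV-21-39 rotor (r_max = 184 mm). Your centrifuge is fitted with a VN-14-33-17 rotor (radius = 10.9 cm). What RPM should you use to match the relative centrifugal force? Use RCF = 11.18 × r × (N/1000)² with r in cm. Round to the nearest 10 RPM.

≈ 42550 RPM

Original rotor: r = 184 mm = 18.4 cm
RCF = 11.18 × r × (N/1000)²
RCF_original = 11.18 × 18.4 × (32.749)² = 11.18 × 18.4 × 1,072.497001 ≈ 220,625.5 × g
220,625.5 = 11.18 × 10.9 × (N/1000)²
(N/1000)² = 220,625.5 / 121.862 = 1810.454
N = 1000 × √1810.454 ≈ 42,549.4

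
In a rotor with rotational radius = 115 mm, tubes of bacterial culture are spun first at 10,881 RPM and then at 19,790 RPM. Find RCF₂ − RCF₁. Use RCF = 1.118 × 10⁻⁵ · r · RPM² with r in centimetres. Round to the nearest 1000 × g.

≈ 35000 g

r = 115 mm = 11.5 cm
RCF₁ = 1.118 × 10⁻⁵ × 11.5 × (10881)² = 1.118 × 10⁻⁵ × 11.5 × 118,396,161 ≈ 15,222.2 × g
RCF₂ = 1.118 × 10⁻⁵ × 11.5 × (19790)² = 1.118 × 10⁻⁵ × 11.5 × 391,644,100 ≈ 50,353.7 × g
Increase = 50,353.7 − 15,222.2 = 35,131.5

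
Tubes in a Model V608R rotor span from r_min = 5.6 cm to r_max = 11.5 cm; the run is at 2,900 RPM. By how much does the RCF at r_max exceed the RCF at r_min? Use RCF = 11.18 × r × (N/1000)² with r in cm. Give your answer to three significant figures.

ΔRCF ≈ 555 x g

ΔRCF = 11.18 × (r_max − r_min) × (N/1000)² = 11.18 × 5.9 × 8.41 ≈ 554.7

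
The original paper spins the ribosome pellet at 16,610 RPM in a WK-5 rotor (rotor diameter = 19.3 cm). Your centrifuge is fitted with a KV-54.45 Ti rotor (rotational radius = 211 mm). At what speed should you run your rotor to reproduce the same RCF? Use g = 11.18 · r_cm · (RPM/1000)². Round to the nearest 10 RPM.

Original rotor: r = 19.3 / 2 = 9.65 cm
RCF_original = 11.18 × 9.65 × (16.61)² = 11.18 × 9.65 × 275.8921 ≈ 29,765.2 × g
Your rotor: r = 211 mm = 21.1 cm
29,765.2 = 11.18 × 21.1 × (N/1000)²
(N/1000)² = 29,765.2 / 235.898 = 126.1783
N = 1000 × √126.1783 ≈ 11,232.9

≈ 11230 RPM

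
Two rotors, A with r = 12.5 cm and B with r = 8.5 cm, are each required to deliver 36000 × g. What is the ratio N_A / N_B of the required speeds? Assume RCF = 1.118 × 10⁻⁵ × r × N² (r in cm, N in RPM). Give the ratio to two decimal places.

0.82

At fixed RCF, N ∝ 1/√r, so N_A/N_B = √(r_B/r_A) = √(8.5/12.5) = √0.680000 = 0.8246.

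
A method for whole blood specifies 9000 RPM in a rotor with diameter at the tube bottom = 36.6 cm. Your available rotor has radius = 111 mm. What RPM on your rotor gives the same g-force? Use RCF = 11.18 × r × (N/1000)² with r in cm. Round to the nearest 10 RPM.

≈ 11560 RPM

Original rotor: r = 36.6 / 2 = 18.3 cm
RCF_original = 11.18 × 18.3 × (9)² = 11.18 × 18.3 × 81 ≈ 16,572.1 × g
Your rotor: r = 111 mm = 11.1 cm
16,572.1 = 11.18 × 11.1 × (N/1000)²
(N/1000)² = 16,572.1 / 124.098 = 133.5404
N = 1000 × √133.5404 ≈ 11,556.0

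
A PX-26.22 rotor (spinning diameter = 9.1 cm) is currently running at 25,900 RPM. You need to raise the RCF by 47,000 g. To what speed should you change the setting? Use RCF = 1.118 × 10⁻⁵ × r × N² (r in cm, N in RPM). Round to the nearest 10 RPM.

r = 9.1 / 2 = 4.55 cm
Current RCF = 1.118 × 10⁻⁵ × 4.55 × (25900)² = 1.118 × 10⁻⁵ × 4.55 × 670,810,000 ≈ 34,123.4 × g
Target RCF = 34,123.4 + 47,000 = 81,123.4 × g
N² = 81,123.4 / (5.0869 × 10⁻⁵) = 1,594,751,224
N ≈ √1,594,751,224 ≈ 39,934.3

≈ 39930 RPM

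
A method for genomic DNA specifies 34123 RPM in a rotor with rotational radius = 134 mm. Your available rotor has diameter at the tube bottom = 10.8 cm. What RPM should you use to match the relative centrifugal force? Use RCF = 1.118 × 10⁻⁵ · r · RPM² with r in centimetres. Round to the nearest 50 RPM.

Original rotor: r = 134 mm = 13.4 cm
RCF = 1.118 × 10⁻⁵ × r × N²
RCF_original = 1.118 × 10⁻⁵ × 13.4 × (34123)² = 1.118 × 10⁻⁵ × 13.4 × 1,164,379,129 ≈ 174,438 × g
Your rotor: r = 10.8 / 2 = 5.4 cm
174,438 = 1.118 × 10⁻⁵ × 5.4 × N²
N² = 174,438 / (6.0372 × 10⁻⁵) = 2,889,385,808
N ≈ √2,889,385,808 ≈ 53,753.0

≈ 53750 RPM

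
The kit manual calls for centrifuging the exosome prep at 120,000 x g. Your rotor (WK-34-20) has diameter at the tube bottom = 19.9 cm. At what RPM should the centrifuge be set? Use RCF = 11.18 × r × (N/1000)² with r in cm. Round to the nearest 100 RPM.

r = 19.9 / 2 = 9.95 cm
120,000 = 11.18 × 9.95 × (N/1000)²
(N/1000)² = 120,000 / 111.241 = 1078.739
N = 1000 × √1078.739 ≈ 32,844.2

≈ 32800 RPM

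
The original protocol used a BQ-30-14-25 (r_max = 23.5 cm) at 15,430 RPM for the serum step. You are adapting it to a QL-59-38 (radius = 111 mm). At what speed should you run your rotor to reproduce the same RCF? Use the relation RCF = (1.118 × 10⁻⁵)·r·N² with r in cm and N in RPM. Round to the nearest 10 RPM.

RCF = 1.118 × 10⁻⁵ × r × N²
RCF_original = 1.118 × 10⁻⁵ × 23.5 × (15430)² = 1.118 × 10⁻⁵ × 23.5 × 238,084,900 ≈ 62,552 × g
Your rotor: r = 111 mm = 11.1 cm
62,552 = 1.118 × 10⁻⁵ × 11.1 × N²
N² = 62,552 / (12.4098 × 10⁻⁵) = 504,053,248
N ≈ √504,053,248 ≈ 22,451.1

22450 RPM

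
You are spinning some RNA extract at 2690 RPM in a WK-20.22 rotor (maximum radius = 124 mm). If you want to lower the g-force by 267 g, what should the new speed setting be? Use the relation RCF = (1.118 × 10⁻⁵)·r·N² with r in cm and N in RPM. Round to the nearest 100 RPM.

N₂ ≈ 2300 RPM

r = 124 mm = 12.4 cm
Current RCF = 1.118 × 10⁻⁵ × 12.4 × (2690)² = 1.118 × 10⁻⁵ × 12.4 × 7,236,100 ≈ 1,003.2 × g
Target RCF = 1,003.2 − 267 = 736.2 × g
N² = 736.2 / (13.8632 × 10⁻⁵) = 5,310,462
N ≈ √5,310,462 ≈ 2,304.4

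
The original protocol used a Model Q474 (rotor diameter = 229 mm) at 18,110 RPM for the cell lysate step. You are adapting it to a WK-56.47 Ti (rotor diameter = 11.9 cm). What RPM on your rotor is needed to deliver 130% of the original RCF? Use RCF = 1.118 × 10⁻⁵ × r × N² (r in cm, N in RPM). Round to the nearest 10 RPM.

Original rotor: r = 229 mm / 2 = 114.5 mm = 11.45 cm
RCF_original = 1.118 × 10⁻⁵ × 11.45 × (18110)² = 1.118 × 10⁻⁵ × 11.45 × 327,972,100 ≈ 41,984 × g
Target RCF = 1.3 × 41,984 ≈ 54,579.2 × g
Your rotor: r = 11.9 / 2 = 5.95 cm
54,579.2 = 1.118 × 10⁻⁵ × 5.95 × N²
N² = 54,579.2 / (6.6521 × 10⁻⁵) = 820,480,750
N ≈ √820,480,750 ≈ 28,644.0

28640 RPM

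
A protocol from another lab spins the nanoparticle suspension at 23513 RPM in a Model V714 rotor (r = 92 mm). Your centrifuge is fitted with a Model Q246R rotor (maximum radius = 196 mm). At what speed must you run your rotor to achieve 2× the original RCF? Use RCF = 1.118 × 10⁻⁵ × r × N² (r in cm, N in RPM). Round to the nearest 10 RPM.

Original rotor: r = 92 mm = 9.2 cm
RCF_original = 1.118 × 10⁻⁵ × 9.2 × (23513)² = 1.118 × 10⁻⁵ × 9.2 × 552,861,169 ≈ 56,865.1 × g
Target RCF = 2 × 56,865.1 ≈ 113,730.2 × g
Your rotor: r = 196 mm = 19.6 cm
113,730.2 = 1.118 × 10⁻⁵ × 19.6 × N²
N² = 113,730.2 / (21.9128 × 10⁻⁵) = 519,012,632
N ≈ √519,012,632 ≈ 22,781.8

22780 RPM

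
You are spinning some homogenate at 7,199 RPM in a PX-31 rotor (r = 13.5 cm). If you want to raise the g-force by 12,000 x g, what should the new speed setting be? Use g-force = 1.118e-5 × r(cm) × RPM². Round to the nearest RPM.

N₂ ≈ 11460 RPM

Current RCF = 1.118 × 10⁻⁵ × 13.5 × (7199)² = 1.118 × 10⁻⁵ × 13.5 × 51,825,601 ≈ 7,822 × g
Target RCF = 7,822 + 12,000 = 19,822 × g
N² = 19,822 / (15.093 × 10⁻⁵) = 131,332,406
N ≈ √131,332,406 ≈ 11,460.0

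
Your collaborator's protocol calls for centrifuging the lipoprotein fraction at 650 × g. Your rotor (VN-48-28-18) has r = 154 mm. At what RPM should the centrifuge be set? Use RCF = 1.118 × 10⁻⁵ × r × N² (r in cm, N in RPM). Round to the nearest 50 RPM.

N ≈ 1950 RPM

r = 154 mm = 15.4 cm
650 = 1.118 × 10⁻⁵ × 15.4 × N²
N² = 650 / (17.2172 × 10⁻⁵) = 3,775,294
N ≈ √3,775,294 ≈ 1,943.0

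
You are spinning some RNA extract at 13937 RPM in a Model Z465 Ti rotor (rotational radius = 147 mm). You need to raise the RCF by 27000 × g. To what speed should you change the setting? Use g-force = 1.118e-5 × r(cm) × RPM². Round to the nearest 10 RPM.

18930 RPM

r = 147 mm = 14.7 cm
Current RCF = 1.118 × 10⁻⁵ × 14.7 × (13937)² = 1.118 × 10⁻⁵ × 14.7 × 194,239,969 ≈ 31,922.6 × g
Target RCF = 31,922.6 + 27,000 = 58,922.6 × g
N² = 58,922.6 / (16.4346 × 10⁻⁵) = 358,527,740
N ≈ √358,527,740 ≈ 18,934.8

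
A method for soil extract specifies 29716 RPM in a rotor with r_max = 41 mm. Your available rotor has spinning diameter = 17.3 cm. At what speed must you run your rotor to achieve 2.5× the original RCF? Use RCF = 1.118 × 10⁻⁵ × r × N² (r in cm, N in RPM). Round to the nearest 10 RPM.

32350 RPM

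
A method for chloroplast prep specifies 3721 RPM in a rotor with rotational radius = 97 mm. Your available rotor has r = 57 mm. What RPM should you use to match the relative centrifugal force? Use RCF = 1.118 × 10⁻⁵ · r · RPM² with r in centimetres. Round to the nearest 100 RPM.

≈ 4900 RPM

Original rotor: r = 97 mm = 9.7 cm
RCF = 1.118 × 10⁻⁵ × r × N²
RCF_original = 1.118 × 10⁻⁵ × 9.7 × (3721)² = 1.118 × 10⁻⁵ × 9.7 × 13,845,841 ≈ 1,501.5 × g
Your rotor: r = 57 mm = 5.7 cm
1,501.5 = 1.118 × 10⁻⁵ × 5.7 × N²
N² = 1,501.5 / (6.3726 × 10⁻⁵) = 23,561,812
N ≈ √23,561,812 ≈ 4,854.1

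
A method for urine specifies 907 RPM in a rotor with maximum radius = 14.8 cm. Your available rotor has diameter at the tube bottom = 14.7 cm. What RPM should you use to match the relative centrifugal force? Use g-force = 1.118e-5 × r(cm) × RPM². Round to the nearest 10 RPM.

RCF = 1.118 × 10⁻⁵ × r × N²
RCF_original = 1.118 × 10⁻⁵ × 14.8 × (907)² = 1.118 × 10⁻⁵ × 14.8 × 822,649 ≈ 136.1 × g
Your rotor: r = 14.7 / 2 = 7.35 cm
136.1 = 1.118 × 10⁻⁵ × 7.35 × N²
N² = 136.1 / (8.2173 × 10⁻⁵) = 1,656,262
N ≈ √1,656,262 ≈ 1,287.0

1290 RPM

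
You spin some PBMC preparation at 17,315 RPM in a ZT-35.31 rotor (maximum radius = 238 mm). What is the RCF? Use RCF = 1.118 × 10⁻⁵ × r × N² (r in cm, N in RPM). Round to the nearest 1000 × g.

r = 238 mm = 23.8 cm
RCF = 1.118 × 10⁻⁵ × r × N²
RCF = 1.118 × 10⁻⁵ × 23.8 × (17315)² = 1.118 × 10⁻⁵ × 23.8 × 299,809,225 ≈ 79,774.4 × g

RCF ≈ 80000 x g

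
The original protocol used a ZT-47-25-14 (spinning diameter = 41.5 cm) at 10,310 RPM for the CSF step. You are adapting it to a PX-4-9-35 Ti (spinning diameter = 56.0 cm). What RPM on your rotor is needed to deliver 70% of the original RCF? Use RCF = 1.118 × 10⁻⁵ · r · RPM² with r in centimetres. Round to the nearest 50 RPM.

≈ 7450 RPM

Original rotor: r = 41.5 / 2 = 20.75 cm
RCF_original = 1.118 × 10⁻⁵ × 20.75 × (10310)² = 1.118 × 10⁻⁵ × 20.75 × 106,296,100 ≈ 24,659.1 × g
Target RCF = 0.7 × 24,659.1 ≈ 17,261.4 × g
Your rotor: r = 56.0 / 2 = 28 cm
17,261.4 = 1.118 × 10⁻⁵ × 28 × N²
N² = 17,261.4 / (31.304 × 10⁻⁵) = 55,141,196
N ≈ √55,141,196 ≈ 7,425.7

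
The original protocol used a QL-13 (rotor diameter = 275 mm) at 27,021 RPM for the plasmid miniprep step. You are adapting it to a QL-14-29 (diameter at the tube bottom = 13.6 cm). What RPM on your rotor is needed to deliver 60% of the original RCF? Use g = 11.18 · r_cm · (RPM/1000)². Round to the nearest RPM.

29763 RPM

Original rotor: r = 275 mm / 2 = 137.5 mm = 13.75 cm
RCF = 11.18 × r × (N/1000)²
RCF_original = 11.18 × 13.75 × (27.021)² = 11.18 × 13.75 × 730.134441 ≈ 112,239.9 × g
Target RCF = 0.6 × 112,239.9 ≈ 67,343.9 × g
Your rotor: r = 13.6 / 2 = 6.8 cm
67,343.9 = 11.18 × 6.8 × (N/1000)²
(N/1000)² = 67,343.9 / 76.024 = 885.8242
N = 1000 × √885.8242 ≈ 29,762.8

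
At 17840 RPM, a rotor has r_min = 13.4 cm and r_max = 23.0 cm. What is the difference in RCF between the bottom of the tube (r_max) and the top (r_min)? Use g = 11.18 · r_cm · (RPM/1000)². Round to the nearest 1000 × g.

RCF_max = 11.18 × 23 × (17.84)² = 11.18 × 23 × 318.2656 ≈ 81,838.8 × g
RCF_min = 11.18 × 13.4 × (17.84)² = 11.18 × 13.4 × 318.2656 ≈ 47,680 × g
ΔRCF = 81,838.8 − 47,680 = 34,158.8

34000 ×g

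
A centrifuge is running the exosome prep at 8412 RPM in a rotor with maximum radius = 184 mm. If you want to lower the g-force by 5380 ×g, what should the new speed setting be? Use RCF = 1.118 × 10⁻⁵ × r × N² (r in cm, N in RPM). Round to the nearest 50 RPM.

N₂ ≈ 6700 RPM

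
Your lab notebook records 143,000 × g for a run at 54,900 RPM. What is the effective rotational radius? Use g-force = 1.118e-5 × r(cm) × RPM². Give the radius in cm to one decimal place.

RCF = 1.118 × 10⁻⁵ × r × N²
143000 = 1.118 × 10⁻⁵ × r × (54900)²
r = 143000 / (1.118 × 10⁻⁵ × 3,014,010,000) = 143000 / 33696.63 ≈ 4.244 cm

≈ 4.2 cm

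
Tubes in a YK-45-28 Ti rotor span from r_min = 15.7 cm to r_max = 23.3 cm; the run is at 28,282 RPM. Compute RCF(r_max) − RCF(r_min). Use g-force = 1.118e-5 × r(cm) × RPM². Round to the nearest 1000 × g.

68000 g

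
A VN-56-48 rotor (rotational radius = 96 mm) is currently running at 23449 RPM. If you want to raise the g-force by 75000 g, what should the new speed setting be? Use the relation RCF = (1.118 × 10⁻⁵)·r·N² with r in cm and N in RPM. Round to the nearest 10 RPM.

35340 RPM

r = 96 mm = 9.6 cm
Current RCF = 1.118 × 10⁻⁵ × 9.6 × (23449)² = 1.118 × 10⁻⁵ × 9.6 × 549,855,601 ≈ 59,014.9 × g
Target RCF = 59,014.9 + 75,000 = 134,014.9 × g
N² = 134,014.9 / (10.7328 × 10⁻⁵) = 1,248,648,069
N ≈ √1,248,648,069 ≈ 35,336.2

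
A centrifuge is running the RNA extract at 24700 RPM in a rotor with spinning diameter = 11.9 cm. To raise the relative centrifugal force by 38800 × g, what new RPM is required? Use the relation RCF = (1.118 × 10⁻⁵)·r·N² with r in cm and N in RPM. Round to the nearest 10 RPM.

34550 RPM

r = 11.9 / 2 = 5.95 cm
Current RCF = 1.118 × 10⁻⁵ × 5.95 × (24700)² = 1.118 × 10⁻⁵ × 5.95 × 610,090,000 ≈ 40,583.8 × g
Target RCF = 40,583.8 + 38,800 = 79,383.8 × g
N² = 79,383.8 / (6.6521 × 10⁻⁵) = 1,193,364,501
N ≈ √1,193,364,501 ≈ 34,545.1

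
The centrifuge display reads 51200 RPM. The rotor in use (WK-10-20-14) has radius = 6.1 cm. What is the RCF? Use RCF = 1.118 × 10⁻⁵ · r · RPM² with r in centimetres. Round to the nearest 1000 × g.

RCF ≈ 179000 g

RCF = 1.118 × 10⁻⁵ × 6.1 × (51200)² = 1.118 × 10⁻⁵ × 6.1 × 2,621,440,000 ≈ 178,777 × g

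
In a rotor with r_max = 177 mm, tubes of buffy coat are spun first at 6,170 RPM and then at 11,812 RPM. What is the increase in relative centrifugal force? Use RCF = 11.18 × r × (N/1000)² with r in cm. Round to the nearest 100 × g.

≈ 20100 ×g

r = 177 mm = 17.7 cm
RCF₁ = 11.18 × 17.7 × (6.17)² = 11.18 × 17.7 × 38.0689 ≈ 7,533.3 × g
RCF₂ = 11.18 × 17.7 × (11.812)² = 11.18 × 17.7 × 139.523344 ≈ 27,609.7 × g
Increase = 27,609.7 − 7,533.3 = 20,076.4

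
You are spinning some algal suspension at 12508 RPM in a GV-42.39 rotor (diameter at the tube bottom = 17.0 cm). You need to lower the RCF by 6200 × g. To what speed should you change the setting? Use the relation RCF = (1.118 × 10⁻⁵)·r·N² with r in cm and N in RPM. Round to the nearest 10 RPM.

r = 17.0 / 2 = 8.5 cm
Current RCF = 1.118 × 10⁻⁵ × 8.5 × (12508)² = 1.118 × 10⁻⁵ × 8.5 × 156,450,064 ≈ 14,867.4 × g
Target RCF = 14,867.4 − 6,200 = 8,667.4 × g
N² = 8,667.4 / (9.503 × 10⁻⁵) = 91,206,987
N ≈ √91,206,987 ≈ 9,550.2

N₂ ≈ 9550 RPM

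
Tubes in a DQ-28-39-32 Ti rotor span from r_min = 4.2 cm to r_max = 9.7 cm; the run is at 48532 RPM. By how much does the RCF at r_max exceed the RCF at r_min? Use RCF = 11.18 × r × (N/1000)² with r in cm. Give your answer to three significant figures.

≈ 145000 ×g

ΔRCF = 11.18 × (r_max − r_min) × (N/1000)² = 11.18 × 5.5 × 2,355.355024 ≈ 144,830.8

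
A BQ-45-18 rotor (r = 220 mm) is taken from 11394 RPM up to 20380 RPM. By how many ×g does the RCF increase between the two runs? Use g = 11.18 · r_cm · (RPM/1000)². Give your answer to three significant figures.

r = 220 mm = 22.0 cm
RCF₁ = 11.18 × 22 × (11.394)² = 11.18 × 22 × 129.823236 ≈ 31,931.3 × g
RCF₂ = 11.18 × 22 × (20.38)² = 11.18 × 22 × 415.3444 ≈ 102,158.1 × g
Increase = 102,158.1 − 31,931.3 = 70,226.8

≈ 70200 ×g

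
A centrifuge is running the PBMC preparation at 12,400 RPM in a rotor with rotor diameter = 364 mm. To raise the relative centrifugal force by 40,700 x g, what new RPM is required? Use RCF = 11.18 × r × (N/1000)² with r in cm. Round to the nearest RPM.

18809 RPM

r = 364 mm / 2 = 182 mm = 18.2 cm
Current RCF = 11.18 × 18.2 × (12.4)² = 11.18 × 18.2 × 153.76 ≈ 31,286.5 × g
Target RCF = 31,286.5 + 40,700 = 71,986.5 × g
(N/1000)² = 71,986.5 / 203.476 = 353.7837
N = 1000 × √353.7837 ≈ 18,809.1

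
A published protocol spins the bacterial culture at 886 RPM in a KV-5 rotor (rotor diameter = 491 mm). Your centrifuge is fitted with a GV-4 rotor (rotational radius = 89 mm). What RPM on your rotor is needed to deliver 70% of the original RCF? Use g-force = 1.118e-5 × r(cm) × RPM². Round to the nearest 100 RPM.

1200 RPM

Original rotor: r = 491 mm / 2 = 245.5 mm = 24.55 cm
RCF = 1.118 × 10⁻⁵ × r × N²
RCF_original = 1.118 × 10⁻⁵ × 24.55 × (886)² = 1.118 × 10⁻⁵ × 24.55 × 784,996 ≈ 215.5 × g
Target RCF = 0.7 × 215.5 ≈ 150.8 × g
Your rotor: r = 89 mm = 8.9 cm
150.8 = 1.118 × 10⁻⁵ × 8.9 × N²
N² = 150.8 / (9.9502 × 10⁻⁵) = 1,515,547
N ≈ √1,515,547 ≈ 1,231.1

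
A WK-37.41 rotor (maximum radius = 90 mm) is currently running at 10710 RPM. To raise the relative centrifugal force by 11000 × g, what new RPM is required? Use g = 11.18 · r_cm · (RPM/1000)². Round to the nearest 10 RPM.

N₂ ≈ 14970 RPM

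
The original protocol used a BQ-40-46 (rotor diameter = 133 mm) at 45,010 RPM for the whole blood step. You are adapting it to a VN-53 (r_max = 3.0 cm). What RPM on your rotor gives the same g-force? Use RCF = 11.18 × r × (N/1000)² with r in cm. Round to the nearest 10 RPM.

67010 RPM

Original rotor: r = 133 mm / 2 = 66.5 mm = 6.65 cm
RCF_original = 11.18 × 6.65 × (45.01)² = 11.18 × 6.65 × 2,025.9001 ≈ 150,619.6 × g
150,619.6 = 11.18 × 3 × (N/1000)²
(N/1000)² = 150,619.6 / 33.54 = 4490.745
N = 1000 × √4490.745 ≈ 67,013.0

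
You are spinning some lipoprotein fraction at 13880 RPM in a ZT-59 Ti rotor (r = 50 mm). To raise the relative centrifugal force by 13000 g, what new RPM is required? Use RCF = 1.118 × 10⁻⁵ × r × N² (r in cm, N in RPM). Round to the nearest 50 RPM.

20600 RPM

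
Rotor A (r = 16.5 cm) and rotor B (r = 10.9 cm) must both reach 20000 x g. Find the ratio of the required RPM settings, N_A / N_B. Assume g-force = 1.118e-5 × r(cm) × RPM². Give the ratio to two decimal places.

0.81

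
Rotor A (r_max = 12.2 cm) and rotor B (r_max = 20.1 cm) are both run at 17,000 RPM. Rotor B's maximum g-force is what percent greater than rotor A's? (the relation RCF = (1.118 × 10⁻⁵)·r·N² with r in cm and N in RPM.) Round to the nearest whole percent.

65%

At equal RPM, RCF scales linearly with r: ratio = 20.1 / 12.2 = 1.6475.
So rotor B delivers 64.8% more g-force.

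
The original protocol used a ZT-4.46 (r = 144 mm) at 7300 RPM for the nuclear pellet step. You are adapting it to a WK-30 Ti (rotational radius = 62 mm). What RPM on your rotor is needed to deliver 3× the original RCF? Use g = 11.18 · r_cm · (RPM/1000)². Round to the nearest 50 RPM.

Original rotor: r = 144 mm = 14.4 cm
RCF_original = 11.18 × 14.4 × (7.3)² = 11.18 × 14.4 × 53.29 ≈ 8,579.3 × g
Target RCF = 3 × 8,579.3 ≈ 25,737.9 × g
Your rotor: r = 62 mm = 6.2 cm
25,737.9 = 11.18 × 6.2 × (N/1000)²
(N/1000)² = 25,737.9 / 69.316 = 371.3125
N = 1000 × √371.3125 ≈ 19,269.5

≈ 19250 RPM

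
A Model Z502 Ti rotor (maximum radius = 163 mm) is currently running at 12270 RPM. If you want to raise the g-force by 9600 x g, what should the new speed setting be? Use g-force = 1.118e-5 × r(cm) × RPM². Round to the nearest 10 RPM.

≈ 14260 RPM

r = 163 mm = 16.3 cm
Current RCF = 1.118 × 10⁻⁵ × 16.3 × (12270)² = 1.118 × 10⁻⁵ × 16.3 × 150,552,900 ≈ 27,435.9 × g
Target RCF = 27,435.9 + 9,600 = 37,035.9 × g
N² = 37,035.9 / (18.2234 × 10⁻⁵) = 203,232,657
N ≈ √203,232,657 ≈ 14,256.0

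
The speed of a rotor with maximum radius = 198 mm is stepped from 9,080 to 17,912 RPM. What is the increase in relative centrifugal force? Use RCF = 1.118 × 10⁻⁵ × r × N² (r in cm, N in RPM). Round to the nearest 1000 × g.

≈ 53000 x g

r = 198 mm = 19.8 cm
RCF₁ = 1.118 × 10⁻⁵ × 19.8 × (9080)² = 1.118 × 10⁻⁵ × 19.8 × 82,446,400 ≈ 18,250.7 × g
RCF₂ = 1.118 × 10⁻⁵ × 19.8 × (17912)² = 1.118 × 10⁻⁵ × 19.8 × 320,839,744 ≈ 71,022.4 × g
Increase = 71,022.4 − 18,250.7 = 52,771.7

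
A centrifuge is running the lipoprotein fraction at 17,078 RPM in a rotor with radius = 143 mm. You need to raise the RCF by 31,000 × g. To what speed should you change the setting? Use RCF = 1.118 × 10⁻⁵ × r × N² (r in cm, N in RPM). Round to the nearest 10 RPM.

22040 RPM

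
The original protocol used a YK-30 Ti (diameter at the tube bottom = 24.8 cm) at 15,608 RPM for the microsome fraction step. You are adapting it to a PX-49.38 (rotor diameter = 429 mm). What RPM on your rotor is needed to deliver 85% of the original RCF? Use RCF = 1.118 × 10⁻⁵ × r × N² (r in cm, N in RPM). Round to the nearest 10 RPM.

Original rotor: r = 24.8 / 2 = 12.4 cm
RCF_original = 1.118 × 10⁻⁵ × 12.4 × (15608)² = 1.118 × 10⁻⁵ × 12.4 × 243,609,664 ≈ 33,772.1 × g
Target RCF = 0.85 × 33,772.1 ≈ 28,706.3 × g
Your rotor: r = 429 mm / 2 = 214.5 mm = 21.45 cm
28,706.3 = 1.118 × 10⁻⁵ × 21.45 × N²
N² = 28,706.3 / (23.9811 × 10⁻⁵) = 119,703,850
N ≈ √119,703,850 ≈ 10,940.9

≈ 10940 RPM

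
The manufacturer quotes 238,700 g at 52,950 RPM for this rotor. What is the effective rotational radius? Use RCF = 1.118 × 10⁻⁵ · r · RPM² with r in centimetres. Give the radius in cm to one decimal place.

RCF = 1.118 × 10⁻⁵ × r × N²
238700 = 1.118 × 10⁻⁵ × r × (52950)²
r = 238700 / (1.118 × 10⁻⁵ × 2,803,702,500) = 238700 / 31345.39 ≈ 7.615 cm

7.6 cm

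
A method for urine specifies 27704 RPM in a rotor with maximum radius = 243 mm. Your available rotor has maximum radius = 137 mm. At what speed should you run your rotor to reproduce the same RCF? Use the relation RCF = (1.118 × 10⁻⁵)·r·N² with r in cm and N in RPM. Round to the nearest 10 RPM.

≈ 36900 RPM

Original rotor: r = 243 mm = 24.3 cm
RCF_original = 1.118 × 10⁻⁵ × 24.3 × (27704)² = 1.118 × 10⁻⁵ × 24.3 × 767,511,616 ≈ 208,513 × g
Your rotor: r = 137 mm = 13.7 cm
208,513 = 1.118 × 10⁻⁵ × 13.7 × N²
N² = 208,513 / (15.3166 × 10⁻⁵) = 1,361,353,042
N ≈ √1,361,353,042 ≈ 36,896.5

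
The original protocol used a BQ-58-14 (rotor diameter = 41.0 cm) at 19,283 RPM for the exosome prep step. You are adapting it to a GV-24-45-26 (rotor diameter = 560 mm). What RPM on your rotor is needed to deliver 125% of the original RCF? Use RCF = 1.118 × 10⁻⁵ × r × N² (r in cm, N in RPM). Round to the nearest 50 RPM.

Original rotor: r = 41.0 / 2 = 20.5 cm
RCF_original = 1.118 × 10⁻⁵ × 20.5 × (19283)² = 1.118 × 10⁻⁵ × 20.5 × 371,834,089 ≈ 85,220.7 × g
Target RCF = 1.25 × 85,220.7 ≈ 106,525.9 × g
Your rotor: r = 560 mm / 2 = 280 mm = 28 cm
106,525.9 = 1.118 × 10⁻⁵ × 28 × N²
N² = 106,525.9 / (31.304 × 10⁻⁵) = 340,294,850
N ≈ √340,294,850 ≈ 18,447.1

18450 RPM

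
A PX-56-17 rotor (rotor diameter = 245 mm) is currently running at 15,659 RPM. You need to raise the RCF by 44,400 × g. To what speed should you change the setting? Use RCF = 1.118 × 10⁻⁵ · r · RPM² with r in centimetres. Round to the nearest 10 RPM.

≈ 23860 RPM

r = 245 mm / 2 = 122.5 mm = 12.25 cm
Current RCF = 1.118 × 10⁻⁵ × 12.25 × (15659)² = 1.118 × 10⁻⁵ × 12.25 × 245,204,281 ≈ 33,582 × g
Target RCF = 33,582 + 44,400 = 77,982 × g
N² = 77,982 / (13.6955 × 10⁻⁵) = 569,398,708
N ≈ √569,398,708 ≈ 23,862.1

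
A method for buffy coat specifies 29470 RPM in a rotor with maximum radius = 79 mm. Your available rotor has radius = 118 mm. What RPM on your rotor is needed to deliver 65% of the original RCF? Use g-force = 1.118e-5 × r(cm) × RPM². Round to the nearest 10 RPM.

≈ 19440 RPM

Original rotor: r = 79 mm = 7.9 cm
RCF_original = 1.118 × 10⁻⁵ × 7.9 × (29470)² = 1.118 × 10⁻⁵ × 7.9 × 868,480,900 ≈ 76,706 × g
Target RCF = 0.65 × 76,706 ≈ 49,858.9 × g
Your rotor: r = 118 mm = 11.8 cm
49,858.9 = 1.118 × 10⁻⁵ × 11.8 × N²
N² = 49,858.9 / (13.1924 × 10⁻⁵) = 377,936,539
N ≈ √377,936,539 ≈ 19,440.6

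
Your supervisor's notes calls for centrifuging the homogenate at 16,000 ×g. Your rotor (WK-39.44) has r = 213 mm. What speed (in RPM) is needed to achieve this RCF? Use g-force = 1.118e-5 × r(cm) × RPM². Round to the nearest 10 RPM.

r = 213 mm = 21.3 cm
16,000 = 1.118 × 10⁻⁵ × 21.3 × N²
N² = 16,000 / (23.8134 × 10⁻⁵) = 67,189,062
N ≈ √67,189,062 ≈ 8,196.9

8200 RPM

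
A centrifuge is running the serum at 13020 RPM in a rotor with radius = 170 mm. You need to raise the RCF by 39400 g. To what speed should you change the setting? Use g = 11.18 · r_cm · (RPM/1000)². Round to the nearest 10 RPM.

N₂ ≈ 19410 RPM

r = 170 mm = 17.0 cm
Current RCF = 11.18 × 17 × (13.02)² = 11.18 × 17 × 169.5204 ≈ 32,219 × g
Target RCF = 32,219 + 39,400 = 71,619 × g
(N/1000)² = 71,619 / 190.06 = 376.8231
N = 1000 × √376.8231 ≈ 19,411.9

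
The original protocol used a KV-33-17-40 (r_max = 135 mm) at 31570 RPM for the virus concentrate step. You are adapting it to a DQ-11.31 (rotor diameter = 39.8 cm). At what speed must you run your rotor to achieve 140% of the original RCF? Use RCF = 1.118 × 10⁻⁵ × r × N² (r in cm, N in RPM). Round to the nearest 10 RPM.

≈ 30770 RPM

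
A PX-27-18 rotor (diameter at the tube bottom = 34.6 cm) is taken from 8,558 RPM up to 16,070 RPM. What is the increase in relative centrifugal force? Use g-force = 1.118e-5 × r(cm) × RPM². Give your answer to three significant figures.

r = 34.6 / 2 = 17.3 cm
RCF₁ = 1.118 × 10⁻⁵ × 17.3 × (8558)² = 1.118 × 10⁻⁵ × 17.3 × 73,239,364 ≈ 14,165.5 × g
RCF₂ = 1.118 × 10⁻⁵ × 17.3 × (16070)² = 1.118 × 10⁻⁵ × 17.3 × 258,244,900 ≈ 49,948.2 × g
Increase = 49,948.2 − 14,165.5 = 35,782.7

≈ 35800 g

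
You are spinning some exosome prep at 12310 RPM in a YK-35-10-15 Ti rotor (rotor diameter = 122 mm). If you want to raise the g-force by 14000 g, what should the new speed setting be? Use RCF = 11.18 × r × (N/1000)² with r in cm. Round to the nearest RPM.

r = 122 mm / 2 = 61 mm = 6.1 cm
Current RCF = 11.18 × 6.1 × (12.31)² = 11.18 × 6.1 × 151.5361 ≈ 10,334.5 × g
Target RCF = 10,334.5 + 14,000 = 24,334.5 × g
(N/1000)² = 24,334.5 / 68.198 = 356.8213
N = 1000 × √356.8213 ≈ 18,889.7

N₂ ≈ 18890 RPM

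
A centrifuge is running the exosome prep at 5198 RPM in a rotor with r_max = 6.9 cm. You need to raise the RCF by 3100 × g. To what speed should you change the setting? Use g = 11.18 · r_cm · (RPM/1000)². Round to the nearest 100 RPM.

Current RCF = 11.18 × 6.9 × (5.198)² = 11.18 × 6.9 × 27.019204 ≈ 2,084.3 × g
Target RCF = 2,084.3 + 3,100 = 5,184.3 × g
(N/1000)² = 5,184.3 / 77.142 = 67.20464
N = 1000 × √67.20464 ≈ 8,197.8

8200 RPM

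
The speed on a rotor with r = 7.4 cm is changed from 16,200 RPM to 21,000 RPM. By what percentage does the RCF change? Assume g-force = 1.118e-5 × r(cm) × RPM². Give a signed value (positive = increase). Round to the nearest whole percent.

RCF ∝ N², so the ratio is (21000/16200)² = (1.296296)² = 1.6804.
Change = 1.6804 − 1 = +0.6804 → +68.0%.

+68%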